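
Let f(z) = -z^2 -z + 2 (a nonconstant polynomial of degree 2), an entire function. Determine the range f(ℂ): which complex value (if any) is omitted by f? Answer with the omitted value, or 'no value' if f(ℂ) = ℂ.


Little Picard bounds the complement of f(ℂ) to at most one point.
For every w ∈ ℂ, the equation p(z) − w = 0 is a nonconstant polynomial in z and hence has at least one root by the fundamental theorem of algebra. So p is surjective onto ℂ, omitting no value.

Omitted value: no value.


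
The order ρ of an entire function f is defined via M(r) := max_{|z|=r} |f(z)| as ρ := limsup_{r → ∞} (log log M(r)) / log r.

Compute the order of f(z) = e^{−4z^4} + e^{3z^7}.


Each summand is entire of order 4 and 7 respectively (as in the single-exponential case). The order of a sum is at most the max of the orders, so ρ ≤ 7. For the lower bound: on |z|=r choose arg z so that 3z^7 is real positive; then |e^{3z^7}| = e^{3r^7} while |e^{-4z^4}| ≤ e^{4r^4} = o(e^{3r^7}). So |f| ≥ e^{3r^7}(1 − o(1)) and ρ ≥ 7. Hence ρ = max(4, 7) = 7.
Therefore ρ = 7.

Order ρ = 7.


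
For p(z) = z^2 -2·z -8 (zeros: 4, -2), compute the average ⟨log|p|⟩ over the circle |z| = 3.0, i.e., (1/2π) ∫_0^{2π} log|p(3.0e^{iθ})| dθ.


Zeros: -2, 4; r = 3.0.
Inside |z| < r: -2. Outside (|z| ≥ r): 4.
p(0) = -8, so log|p(0)| = log(8) = 2.0794.
Apply Jensen: I(r) = log|p(0)| + Σ_k log(r/|z_k|), summed over zeros inside |z| < r.
  log(r/|z_k|) for z_k = -2: log(3.0/2) = 0.4055
  Outside zeros (4) contribute nothing to the Jensen sum.
Sum over inside zeros: 0.4055.
I(r) = log|p(0)| + (inside sum) = 2.0794 + 0.4055 = 2.4849.
Note: since some zeros are outside |z| ≤ r, the simplified n·log(r) form does NOT apply — only the inside zeros contribute.

I(r) ≈ 2.4849.


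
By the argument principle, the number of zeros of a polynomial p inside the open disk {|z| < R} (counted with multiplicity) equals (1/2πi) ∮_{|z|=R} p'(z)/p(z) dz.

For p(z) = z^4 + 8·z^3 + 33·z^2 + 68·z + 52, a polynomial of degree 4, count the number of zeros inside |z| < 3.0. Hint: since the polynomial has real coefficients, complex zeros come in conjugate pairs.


The zeros of p are: -2, (-2 + 3i), (-2 - 3i), -2.
Their magnitudes are: 2, 3.606, 3.606, 2.
Zeros with |z| < R = 3.0: -2, -2.
Count = 2.
By the argument principle, (1/2πi) ∮_{|z|=R} p'(z)/p(z) dz equals exactly this count.

Number of zeros inside |z| < 3.0: 2.


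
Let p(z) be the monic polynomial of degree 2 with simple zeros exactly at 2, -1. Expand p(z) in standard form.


The polynomial is p(z) = ∏_{α ∈ S} (z − α), where S = {2, -1}.
Expanding the product yields: p(z) = z^2 -z -2.
The resulting polynomial has degree 2 and real coefficients as required.

p(z) = z^2 -z -2.


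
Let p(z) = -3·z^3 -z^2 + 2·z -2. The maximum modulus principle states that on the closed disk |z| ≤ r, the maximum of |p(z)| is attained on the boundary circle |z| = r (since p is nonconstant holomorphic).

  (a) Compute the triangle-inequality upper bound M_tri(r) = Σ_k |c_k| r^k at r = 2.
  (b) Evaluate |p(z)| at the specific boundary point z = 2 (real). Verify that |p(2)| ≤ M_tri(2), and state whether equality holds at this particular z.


Coefficients: c_0 = -2, c_1 = 2, c_2 = -1, c_3 = -3. Radius r = 2.
Part (a). Triangle bound: M_tri(r) = Σ_k |c_k| r^k
  = |-2|·2^0 + |2|·2^1 + |-1|·2^2 + |-3|·2^3
  = 2 + 4 + 4 + 24 = 34.
This bounds M(r) := max_{|z|=r} |p(z)| from above; equality holds iff all terms c_k z^k can be made to align in phase at a single z on |z|=r.
Part (b). At z = 2 (real, on the circle |z| = r):
  p(2) = (-2)·2^0 + (2)·2^1 + (-1)·2^2 + (-3)·2^3 = -26.
  |p(2)| = 26.
Check: |p(2)| = 26 ≤ 34 = M_tri(2). ✓ Equality does not hold at z = 2 (the coefficients have mixed signs, so the terms do not all align in phase there).

M_tri(2) = 34; |p(2)| = 26; equality at z=2: no.


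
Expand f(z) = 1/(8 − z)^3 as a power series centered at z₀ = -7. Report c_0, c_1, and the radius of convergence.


Let w = z − z₀, so z = z₀ + w.
Then 8 − z = 8 − (z₀ + w) = (8 − z₀) − w = 15 − w.
f(z) = 1/(15 − w)^3 = (1/(15)^3) · (1 − w/(15))^{−3}.
By the binomial series (1−u)^{−3} = Σ_{n≥0} C(n+2, 2) u^n for |u|<1, with u = w/(15):
  c_n = C(n+2, 2) / (15)^(n+3).
  c_0 = 1/(15)^3 = 1/3375.
  c_1 = 3/(15)^4 = 1/16875.
The series is valid for |w/d| < 1, i.e. |z − z₀| < |d|.
Radius of convergence: R = |8 − z₀| = |15| = 15 (distance from z₀ to the singularity z = 8).

c_0 = 1/3375, c_1 = 1/16875; R = 15.


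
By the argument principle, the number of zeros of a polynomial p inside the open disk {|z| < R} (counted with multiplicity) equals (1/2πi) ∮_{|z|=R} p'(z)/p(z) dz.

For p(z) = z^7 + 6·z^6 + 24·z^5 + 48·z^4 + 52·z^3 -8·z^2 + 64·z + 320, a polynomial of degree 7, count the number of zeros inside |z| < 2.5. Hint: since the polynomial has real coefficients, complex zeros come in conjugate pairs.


The zeros of p are: -2, (1 + 1i), (1 - 1i), (-2 + 2i), (-2 - 2i), (-1 + 3i), (-1 - 3i).
Their magnitudes are: 2, 1.414, 1.414, 2.828, 2.828, 3.162, 3.162.
Zeros with |z| < R = 2.5: -2, (1 + 1i), (1 - 1i).
Count = 3.
By the argument principle, (1/2πi) ∮_{|z|=R} p'(z)/p(z) dz equals exactly this count.

Number of zeros inside |z| < 2.5: 3.


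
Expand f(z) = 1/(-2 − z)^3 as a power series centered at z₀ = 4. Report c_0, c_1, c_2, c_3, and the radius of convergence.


Let w = z − z₀, so z = z₀ + w.
Then -2 − z = -2 − (z₀ + w) = (-2 − z₀) − w = -6 − w.
f(z) = 1/(-6 − w)^3 = (1/(-6)^3) · (1 − w/(-6))^{−3}.
By the binomial series (1−u)^{−3} = Σ_{n≥0} C(n+2, 2) u^n for |u|<1, with u = w/(-6):
  c_n = C(n+2, 2) / (-6)^(n+3).
  c_0 = 1/(-6)^3 = -1/216.
  c_1 = 3/(-6)^4 = 1/432.
  c_2 = 6/(-6)^5 = -1/1296.
  c_3 = 10/(-6)^6 = 5/23328.
The series is valid for |w/d| < 1, i.e. |z − z₀| < |d|.
Radius of convergence: R = |-2 − z₀| = |-6| = 6 (distance from z₀ to the singularity z = -2).

c_0 = -1/216, c_1 = 1/432, c_2 = -1/1296, c_3 = 5/23328; R = 6.


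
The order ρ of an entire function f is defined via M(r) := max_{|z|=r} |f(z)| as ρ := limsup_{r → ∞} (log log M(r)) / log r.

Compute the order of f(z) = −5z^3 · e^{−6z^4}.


M(r) = max_{|z|=r} |-5|·|z|^3·|e^{−6z^4}| = 5·r^3 · e^{6r^4} (the factors attain their maxima compatibly on |z|=r). Then log M(r) = log 5 + 3·log r + 6r^4, dominated by the last term, so log log M(r) ~ 4·log r. The polynomial factor -5z^3 contributes only a log r term and does not affect the order. ρ = 4.
Therefore ρ = 4.

Order ρ = 4.


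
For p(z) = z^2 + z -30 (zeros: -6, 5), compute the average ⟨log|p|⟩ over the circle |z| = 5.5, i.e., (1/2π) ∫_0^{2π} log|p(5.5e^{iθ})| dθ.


Zeros: -6, 5; r = 5.5.
Inside |z| < r: 5. Outside (|z| ≥ r): -6.
p(0) = -30, so log|p(0)| = log(30) = 3.4012.
Apply Jensen: I(r) = log|p(0)| + Σ_k log(r/|z_k|), summed over zeros inside |z| < r.
  log(r/|z_k|) for z_k = 5: log(5.5/5) = 0.0953
  Outside zeros (-6) contribute nothing to the Jensen sum.
Sum over inside zeros: 0.0953.
I(r) = log|p(0)| + (inside sum) = 3.4012 + 0.0953 = 3.4965.
Note: since some zeros are outside |z| ≤ r, the simplified n·log(r) form does NOT apply — only the inside zeros contribute.

I(r) ≈ 3.4965.


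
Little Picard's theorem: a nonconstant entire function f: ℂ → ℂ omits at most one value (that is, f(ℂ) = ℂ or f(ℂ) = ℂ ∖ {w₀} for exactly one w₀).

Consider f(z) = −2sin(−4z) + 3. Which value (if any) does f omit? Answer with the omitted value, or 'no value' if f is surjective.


Little Picard bounds the complement of f(ℂ) to at most one point.
sin is entire and surjective onto ℂ: for every w ∈ ℂ, sin(ζ) = w has a solution ζ ∈ ℂ (e.g., via the complex inverse arcsin). With ζ = −4z this gives z = ζ/(-4). Then -2·sin(−4z) takes every value in -2·ℂ = ℂ, and adding 3 is a bijection of ℂ. So f is surjective and omits no value. (Note: only on the real line is sin bounded by [−1, 1].)

Omitted value: no value.


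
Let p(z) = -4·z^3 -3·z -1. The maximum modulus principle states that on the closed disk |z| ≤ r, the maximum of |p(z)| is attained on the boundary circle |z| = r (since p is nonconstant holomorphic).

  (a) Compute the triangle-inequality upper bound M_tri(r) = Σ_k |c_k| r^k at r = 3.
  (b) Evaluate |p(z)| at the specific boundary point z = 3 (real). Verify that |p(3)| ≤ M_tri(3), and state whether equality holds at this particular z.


Coefficients: c_0 = -1, c_1 = -3, c_2 = 0, c_3 = -4. Radius r = 3.
Part (a). Triangle bound: M_tri(r) = Σ_k |c_k| r^k
  = |-1|·3^0 + |-3|·3^1 + |0|·3^2 + |-4|·3^3
  = 1 + 9 + 0 + 108 = 118.
This bounds M(r) := max_{|z|=r} |p(z)| from above; equality holds iff all terms c_k z^k can be made to align in phase at a single z on |z|=r.
Part (b). At z = 3 (real, on the circle |z| = r):
  p(3) = (-1)·3^0 + (-3)·3^1 + (0)·3^2 + (-4)·3^3 = -118.
  |p(3)| = 118.
Since all nonzero coefficients share the same sign, |p(3)| = 118 = M_tri(3); the triangle bound is attained at z = 3, so in fact M(r) = 118.

M_tri(3) = 118; |p(3)| = 118; equality at z=3: yes.


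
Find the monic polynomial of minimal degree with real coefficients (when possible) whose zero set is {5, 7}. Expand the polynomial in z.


The polynomial is p(z) = ∏_{α ∈ S} (z − α), where S = {5, 7}.
Expanding the product yields: p(z) = z^2 -12·z + 35.
The resulting polynomial has degree 2 and real coefficients as required.

p(z) = z^2 -12·z + 35.


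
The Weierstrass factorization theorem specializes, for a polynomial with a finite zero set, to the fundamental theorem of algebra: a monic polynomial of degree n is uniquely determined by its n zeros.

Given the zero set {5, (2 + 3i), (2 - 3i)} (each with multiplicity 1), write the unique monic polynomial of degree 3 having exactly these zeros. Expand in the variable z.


The polynomial is p(z) = ∏_{α ∈ S} (z − α), where S = {5, (2 + 3i), (2 - 3i)}.
Expanding the product yields: p(z) = z^3 -9·z^2 + 33·z -65.
Note conjugate pairs combine to real quadratics: (z − (2+3i))(z − (2−3i)) = z² − 4z + 13.
The resulting polynomial has degree 3 and real coefficients as required.

p(z) = z^3 -9·z^2 + 33·z -65.


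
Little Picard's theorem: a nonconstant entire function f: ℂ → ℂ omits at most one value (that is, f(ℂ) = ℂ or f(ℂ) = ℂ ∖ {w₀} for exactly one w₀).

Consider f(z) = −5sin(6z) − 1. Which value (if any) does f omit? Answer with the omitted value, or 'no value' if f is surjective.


Little Picard bounds the complement of f(ℂ) to at most one point.
sin is entire and surjective onto ℂ: for every w ∈ ℂ, sin(ζ) = w has a solution ζ ∈ ℂ (e.g., via the complex inverse arcsin). With ζ = 6z this gives z = ζ/(6). Then -5·sin(6z) takes every value in -5·ℂ = ℂ, and adding -1 is a bijection of ℂ. So f is surjective and omits no value. (Note: only on the real line is sin bounded by [−1, 1].)

Omitted value: no value.


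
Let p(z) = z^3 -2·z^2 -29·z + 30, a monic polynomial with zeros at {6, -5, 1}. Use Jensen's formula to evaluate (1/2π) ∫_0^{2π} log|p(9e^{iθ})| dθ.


Zeros: -5, 1, 6; r = 9.
Inside |z| < r: -5, 1, 6. Outside (|z| ≥ r): ∅.
p(0) = 30, so log|p(0)| = log(30) = 3.4012.
Apply Jensen: I(r) = log|p(0)| + Σ_k log(r/|z_k|), summed over zeros inside |z| < r.
  log(r/|z_k|) for z_k = 6: log(9/6) = 0.4055
  log(r/|z_k|) for z_k = -5: log(9/5) = 0.5878
  log(r/|z_k|) for z_k = 1: log(9/1) = 2.1972
Sum over inside zeros: 3.1905.
I(r) = log|p(0)| + (inside sum) = 3.4012 + 3.1905 = 6.5917.
Closed form (all zeros inside, monic): I(r) = n·log(r) = 3·log(9) = 6.5917. ✓

I(r) ≈ 6.5917.


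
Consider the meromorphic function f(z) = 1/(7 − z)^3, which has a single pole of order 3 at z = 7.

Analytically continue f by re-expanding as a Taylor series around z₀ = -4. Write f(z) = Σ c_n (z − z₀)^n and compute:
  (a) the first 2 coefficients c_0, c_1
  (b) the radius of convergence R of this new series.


Let w = z − z₀, so z = z₀ + w.
Then 7 − z = 7 − (z₀ + w) = (7 − z₀) − w = 11 − w.
f(z) = 1/(11 − w)^3 = (1/(11)^3) · (1 − w/(11))^{−3}.
By the binomial series (1−u)^{−3} = Σ_{n≥0} C(n+2, 2) u^n for |u|<1, with u = w/(11):
  c_n = C(n+2, 2) / (11)^(n+3).
  c_0 = 1/(11)^3 = 1/1331.
  c_1 = 3/(11)^4 = 3/14641.
The series is valid for |w/d| < 1, i.e. |z − z₀| < |d|.
Radius of convergence: R = |7 − z₀| = |11| = 11 (distance from z₀ to the singularity z = 7).

c_0 = 1/1331, c_1 = 3/14641; R = 11.


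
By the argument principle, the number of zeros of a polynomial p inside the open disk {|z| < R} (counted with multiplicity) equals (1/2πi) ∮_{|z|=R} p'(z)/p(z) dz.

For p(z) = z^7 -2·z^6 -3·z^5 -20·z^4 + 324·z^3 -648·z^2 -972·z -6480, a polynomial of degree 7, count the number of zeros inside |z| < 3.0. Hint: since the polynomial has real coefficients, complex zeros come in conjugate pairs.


The zeros of p are: (-1 + 2i), (-1 - 2i), 4, (-3 + 3i), (-3 - 3i), (3 + 3i), (3 - 3i).
Their magnitudes are: 2.236, 2.236, 4, 4.243, 4.243, 4.243, 4.243.
Zeros with |z| < R = 3.0: (-1 + 2i), (-1 - 2i).
Count = 2.
By the argument principle, (1/2πi) ∮_{|z|=R} p'(z)/p(z) dz equals exactly this count.

Number of zeros inside |z| < 3.0: 2.


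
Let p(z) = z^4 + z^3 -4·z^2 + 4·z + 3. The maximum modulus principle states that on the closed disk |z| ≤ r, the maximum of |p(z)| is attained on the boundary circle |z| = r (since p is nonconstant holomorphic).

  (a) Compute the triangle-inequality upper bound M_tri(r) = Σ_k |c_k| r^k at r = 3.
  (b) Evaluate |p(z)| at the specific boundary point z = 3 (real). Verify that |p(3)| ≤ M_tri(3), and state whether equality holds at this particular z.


Coefficients: c_0 = 3, c_1 = 4, c_2 = -4, c_3 = 1, c_4 = 1. Radius r = 3.
Part (a). Triangle bound: M_tri(r) = Σ_k |c_k| r^k
  = |3|·3^0 + |4|·3^1 + |-4|·3^2 + |1|·3^3 + |1|·3^4
  = 3 + 12 + 36 + 27 + 81 = 159.
This bounds M(r) := max_{|z|=r} |p(z)| from above; equality holds iff all terms c_k z^k can be made to align in phase at a single z on |z|=r.
Part (b). At z = 3 (real, on the circle |z| = r):
  p(3) = (3)·3^0 + (4)·3^1 + (-4)·3^2 + (1)·3^3 + (1)·3^4 = 87.
  |p(3)| = 87.
Check: |p(3)| = 87 ≤ 159 = M_tri(3). ✓ Equality does not hold at z = 3 (the coefficients have mixed signs, so the terms do not all align in phase there).

M_tri(3) = 159; |p(3)| = 87; equality at z=3: no.


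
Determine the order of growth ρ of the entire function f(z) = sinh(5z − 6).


sinh(w) is a linear combination of e^{iw} and e^{−iw} (or e^w, e^{−w} in the hyperbolic case), so |sinh(w)| ≤ e^{|w|}. With w = 5z − 6, |w| ≤ 5|z| + 6 = 5r + 6 on |z| = r, giving M(r) ≤ e^{5r + 6}, so ρ ≤ 1. On a suitable ray (z = it for sin/cos; z = t for sinh/cosh, t real → ∞), |sinh(5z − 6)| grows like e^{5|t|}/2, so ρ ≥ 1. Hence ρ = 1.
Therefore ρ = 1.

Order ρ = 1.


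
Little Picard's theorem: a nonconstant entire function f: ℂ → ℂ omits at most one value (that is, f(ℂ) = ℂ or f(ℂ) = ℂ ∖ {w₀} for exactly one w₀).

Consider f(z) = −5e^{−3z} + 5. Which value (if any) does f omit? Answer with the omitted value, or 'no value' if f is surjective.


Little Picard bounds the complement of f(ℂ) to at most one point.
e^{−3z} is never zero on ℂ, so -5·e^{−3z} takes every value in ℂ ∖ {0}. Adding 5 shifts the range to ℂ ∖ {5}. Thus f omits exactly the value 5.

Omitted value: 5.


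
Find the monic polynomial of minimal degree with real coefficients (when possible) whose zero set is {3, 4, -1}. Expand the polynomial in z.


The polynomial is p(z) = ∏_{α ∈ S} (z − α), where S = {3, 4, -1}.
Expanding the product yields: p(z) = z^3 -6·z^2 + 5·z + 12.
The resulting polynomial has degree 3 and real coefficients as required.

p(z) = z^3 -6·z^2 + 5·z + 12.


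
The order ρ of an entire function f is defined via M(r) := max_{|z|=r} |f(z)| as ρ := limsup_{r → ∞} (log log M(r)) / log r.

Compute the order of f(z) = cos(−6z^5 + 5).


Write cos(w) = (e^{iw} ± e^{−iw})/(2 or 2i), so |cos(w)| ≤ e^{|w|}. With w = −6z^5 + 5, |w| ≤ 6r^5 + 5 on |z|=r, giving M(r) ≤ e^{6r^5 + 5} and ρ ≤ 5. For the lower bound, choose z on |z|=r with -6z^5 purely imaginary of modulus 6r^5; then |cos(−6z^5 + 5)| grows like e^{6r^5}/2, so ρ ≥ 5. Hence ρ = 5.
Therefore ρ = 5.

Order ρ = 5.


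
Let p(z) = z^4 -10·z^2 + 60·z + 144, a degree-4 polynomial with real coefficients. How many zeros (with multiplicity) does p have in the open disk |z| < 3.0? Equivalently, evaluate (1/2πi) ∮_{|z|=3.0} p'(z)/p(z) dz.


The zeros of p are: -4, -2, (3 + 3i), (3 - 3i).
Their magnitudes are: 4, 2, 4.243, 4.243.
Zeros with |z| < R = 3.0: -2.
Count = 1.
By the argument principle, (1/2πi) ∮_{|z|=R} p'(z)/p(z) dz equals exactly this count.

Number of zeros inside |z| < 3.0: 1.


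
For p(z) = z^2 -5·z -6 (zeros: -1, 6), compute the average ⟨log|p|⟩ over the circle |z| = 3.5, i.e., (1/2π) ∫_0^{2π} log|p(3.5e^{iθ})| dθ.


Zeros: -1, 6; r = 3.5.
Inside |z| < r: -1. Outside (|z| ≥ r): 6.
p(0) = -6, so log|p(0)| = log(6) = 1.7918.
Apply Jensen: I(r) = log|p(0)| + Σ_k log(r/|z_k|), summed over zeros inside |z| < r.
  log(r/|z_k|) for z_k = -1: log(3.5/1) = 1.2528
  Outside zeros (6) contribute nothing to the Jensen sum.
Sum over inside zeros: 1.2528.
I(r) = log|p(0)| + (inside sum) = 1.7918 + 1.2528 = 3.0445.
Note: since some zeros are outside |z| ≤ r, the simplified n·log(r) form does NOT apply — only the inside zeros contribute.

I(r) ≈ 3.0445.


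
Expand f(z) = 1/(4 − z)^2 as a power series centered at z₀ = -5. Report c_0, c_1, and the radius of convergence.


Let w = z − z₀, so z = z₀ + w.
Then 4 − z = 4 − (z₀ + w) = (4 − z₀) − w = 9 − w.
f(z) = 1/(9 − w)^2 = (1/(9)^2) · (1 − w/(9))^{−2}.
By the binomial series (1−u)^{−2} = Σ_{n≥0} C(n+1, 1) u^n for |u|<1, with u = w/(9):
  c_n = C(n+1, 1) / (9)^(n+2).
  c_0 = 1/(9)^2 = 1/81.
  c_1 = 2/(9)^3 = 2/729.
The series is valid for |w/d| < 1, i.e. |z − z₀| < |d|.
Radius of convergence: R = |4 − z₀| = |9| = 9 (distance from z₀ to the singularity z = 4).

c_0 = 1/81, c_1 = 2/729; R = 9.


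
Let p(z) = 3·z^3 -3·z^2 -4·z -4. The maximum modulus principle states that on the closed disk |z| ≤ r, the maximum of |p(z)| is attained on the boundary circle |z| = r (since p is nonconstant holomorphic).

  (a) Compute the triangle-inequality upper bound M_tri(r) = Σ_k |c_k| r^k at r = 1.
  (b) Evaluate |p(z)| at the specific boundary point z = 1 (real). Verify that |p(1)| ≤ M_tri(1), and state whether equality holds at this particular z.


Coefficients: c_0 = -4, c_1 = -4, c_2 = -3, c_3 = 3. Radius r = 1.
Part (a). Triangle bound: M_tri(r) = Σ_k |c_k| r^k
  = |-4|·1^0 + |-4|·1^1 + |-3|·1^2 + |3|·1^3
  = 4 + 4 + 3 + 3 = 14.
This bounds M(r) := max_{|z|=r} |p(z)| from above; equality holds iff all terms c_k z^k can be made to align in phase at a single z on |z|=r.
Part (b). At z = 1 (real, on the circle |z| = r):
  p(1) = (-4)·1^0 + (-4)·1^1 + (-3)·1^2 + (3)·1^3 = -8.
  |p(1)| = 8.
Check: |p(1)| = 8 ≤ 14 = M_tri(1). ✓ Equality does not hold at z = 1 (the coefficients have mixed signs, so the terms do not all align in phase there).

M_tri(1) = 14; |p(1)| = 8; equality at z=1: no.


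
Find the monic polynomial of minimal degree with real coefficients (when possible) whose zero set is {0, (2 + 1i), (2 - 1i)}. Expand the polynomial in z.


The polynomial is p(z) = ∏_{α ∈ S} (z − α), where S = {0, (2 + 1i), (2 - 1i)}.
Expanding the product yields: p(z) = z^3 -4·z^2 + 5·z.
Note conjugate pairs combine to real quadratics: (z − (2+1i))(z − (2−1i)) = z² − 4z + 5.
The resulting polynomial has degree 3 and real coefficients as required.

p(z) = z^3 -4·z^2 + 5·z.


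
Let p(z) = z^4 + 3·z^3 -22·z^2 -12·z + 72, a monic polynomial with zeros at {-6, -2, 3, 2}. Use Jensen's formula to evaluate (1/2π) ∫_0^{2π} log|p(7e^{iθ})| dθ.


Zeros: -6, -2, 2, 3; r = 7.
Inside |z| < r: -6, -2, 2, 3. Outside (|z| ≥ r): ∅.
p(0) = 72, so log|p(0)| = log(72) = 4.2767.
Apply Jensen: I(r) = log|p(0)| + Σ_k log(r/|z_k|), summed over zeros inside |z| < r.
  log(r/|z_k|) for z_k = -6: log(7/6) = 0.1542
  log(r/|z_k|) for z_k = -2: log(7/2) = 1.2528
  log(r/|z_k|) for z_k = 3: log(7/3) = 0.8473
  log(r/|z_k|) for z_k = 2: log(7/2) = 1.2528
Sum over inside zeros: 3.5070.
I(r) = log|p(0)| + (inside sum) = 4.2767 + 3.5070 = 7.7836.
Closed form (all zeros inside, monic): I(r) = n·log(r) = 4·log(7) = 7.7836. ✓

I(r) ≈ 7.7836.


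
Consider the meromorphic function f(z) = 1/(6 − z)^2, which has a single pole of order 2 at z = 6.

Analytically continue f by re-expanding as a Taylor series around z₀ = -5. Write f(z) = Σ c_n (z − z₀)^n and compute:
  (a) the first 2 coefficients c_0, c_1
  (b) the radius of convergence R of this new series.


Let w = z − z₀, so z = z₀ + w.
Then 6 − z = 6 − (z₀ + w) = (6 − z₀) − w = 11 − w.
f(z) = 1/(11 − w)^2 = (1/(11)^2) · (1 − w/(11))^{−2}.
By the binomial series (1−u)^{−2} = Σ_{n≥0} C(n+1, 1) u^n for |u|<1, with u = w/(11):
  c_n = C(n+1, 1) / (11)^(n+2).
  c_0 = 1/(11)^2 = 1/121.
  c_1 = 2/(11)^3 = 2/1331.
The series is valid for |w/d| < 1, i.e. |z − z₀| < |d|.
Radius of convergence: R = |6 − z₀| = |11| = 11 (distance from z₀ to the singularity z = 6).

c_0 = 1/121, c_1 = 2/1331; R = 11.


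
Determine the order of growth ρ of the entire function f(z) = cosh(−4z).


cosh(w) is a linear combination of e^{iw} and e^{−iw} (or e^w, e^{−w} in the hyperbolic case), so |cosh(w)| ≤ e^{|w|}. With w = −4z, |w| ≤ 4|z| + 0 = 4r + 0 on |z| = r, giving M(r) ≤ e^{4r + 0}, so ρ ≤ 1. On a suitable ray (z = it for sin/cos; z = t for sinh/cosh, t real → ∞), |cosh(−4z)| grows like e^{4|t|}/2, so ρ ≥ 1. Hence ρ = 1.
Therefore ρ = 1.

Order ρ = 1.


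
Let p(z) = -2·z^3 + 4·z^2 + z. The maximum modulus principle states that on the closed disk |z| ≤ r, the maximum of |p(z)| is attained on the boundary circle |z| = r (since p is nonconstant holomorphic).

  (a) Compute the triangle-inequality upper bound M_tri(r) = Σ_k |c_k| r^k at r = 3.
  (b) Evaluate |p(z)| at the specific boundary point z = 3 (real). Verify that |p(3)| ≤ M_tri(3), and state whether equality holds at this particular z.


Coefficients: c_0 = 0, c_1 = 1, c_2 = 4, c_3 = -2. Radius r = 3.
Part (a). Triangle bound: M_tri(r) = Σ_k |c_k| r^k
  = |0|·3^0 + |1|·3^1 + |4|·3^2 + |-2|·3^3
  = 0 + 3 + 36 + 54 = 93.
This bounds M(r) := max_{|z|=r} |p(z)| from above; equality holds iff all terms c_k z^k can be made to align in phase at a single z on |z|=r.
Part (b). At z = 3 (real, on the circle |z| = r):
  p(3) = (0)·3^0 + (1)·3^1 + (4)·3^2 + (-2)·3^3 = -15.
  |p(3)| = 15.
Check: |p(3)| = 15 ≤ 93 = M_tri(3). ✓ Equality does not hold at z = 3 (the coefficients have mixed signs, so the terms do not all align in phase there).

M_tri(3) = 93; |p(3)| = 15; equality at z=3: no.


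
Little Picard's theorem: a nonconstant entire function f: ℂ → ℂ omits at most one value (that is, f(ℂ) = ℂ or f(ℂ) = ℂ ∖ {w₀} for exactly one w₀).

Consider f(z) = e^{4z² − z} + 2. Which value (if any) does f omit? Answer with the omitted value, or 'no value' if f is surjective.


Little Picard bounds the complement of f(ℂ) to at most one point.
The exponent g(z) = 4z² − z is a nonconstant polynomial, hence surjective onto ℂ. So e^{g(z)} takes every value in {e^w : w ∈ ℂ} = ℂ ∖ {0}. Adding 2 shifts the range to ℂ ∖ {2}. f omits exactly 2.

Omitted value: 2.


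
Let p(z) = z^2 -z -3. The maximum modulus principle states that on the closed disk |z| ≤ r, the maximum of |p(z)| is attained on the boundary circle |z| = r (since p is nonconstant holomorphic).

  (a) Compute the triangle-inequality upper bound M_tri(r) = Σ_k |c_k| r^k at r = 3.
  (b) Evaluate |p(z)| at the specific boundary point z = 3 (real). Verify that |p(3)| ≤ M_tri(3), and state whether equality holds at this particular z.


Coefficients: c_0 = -3, c_1 = -1, c_2 = 1. Radius r = 3.
Part (a). Triangle bound: M_tri(r) = Σ_k |c_k| r^k
  = |-3|·3^0 + |-1|·3^1 + |1|·3^2
  = 3 + 3 + 9 = 15.
This bounds M(r) := max_{|z|=r} |p(z)| from above; equality holds iff all terms c_k z^k can be made to align in phase at a single z on |z|=r.
Part (b). At z = 3 (real, on the circle |z| = r):
  p(3) = (-3)·3^0 + (-1)·3^1 + (1)·3^2 = 3.
  |p(3)| = 3.
Check: |p(3)| = 3 ≤ 15 = M_tri(3). ✓ Equality does not hold at z = 3 (the coefficients have mixed signs, so the terms do not all align in phase there).

M_tri(3) = 15; |p(3)| = 3; equality at z=3: no.


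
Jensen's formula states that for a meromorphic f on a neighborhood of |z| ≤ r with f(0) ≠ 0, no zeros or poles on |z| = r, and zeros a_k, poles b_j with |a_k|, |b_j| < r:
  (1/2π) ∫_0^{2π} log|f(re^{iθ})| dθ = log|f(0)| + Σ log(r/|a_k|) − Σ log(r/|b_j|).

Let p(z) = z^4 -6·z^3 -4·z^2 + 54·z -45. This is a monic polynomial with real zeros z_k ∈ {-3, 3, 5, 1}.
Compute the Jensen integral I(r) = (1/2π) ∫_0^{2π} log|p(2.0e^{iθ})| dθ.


Zeros: -3, 1, 3, 5; r = 2.0.
Inside |z| < r: 1. Outside (|z| ≥ r): -3, 3, 5.
p(0) = -45, so log|p(0)| = log(45) = 3.8067.
Apply Jensen: I(r) = log|p(0)| + Σ_k log(r/|z_k|), summed over zeros inside |z| < r.
  log(r/|z_k|) for z_k = 1: log(2.0/1) = 0.6931
  Outside zeros (-3, 3, 5) contribute nothing to the Jensen sum.
Sum over inside zeros: 0.6931.
I(r) = log|p(0)| + (inside sum) = 3.8067 + 0.6931 = 4.4998.
Note: since some zeros are outside |z| ≤ r, the simplified n·log(r) form does NOT apply — only the inside zeros contribute.

I(r) ≈ 4.4998.


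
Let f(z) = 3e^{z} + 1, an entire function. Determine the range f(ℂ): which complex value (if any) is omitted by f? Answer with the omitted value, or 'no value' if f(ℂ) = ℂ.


Little Picard bounds the complement of f(ℂ) to at most one point.
e^{z} is never zero on ℂ, so 3·e^{z} takes every value in ℂ ∖ {0}. Adding 1 shifts the range to ℂ ∖ {1}. Thus f omits exactly the value 1.

Omitted value: 1.


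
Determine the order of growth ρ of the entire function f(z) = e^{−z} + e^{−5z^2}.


Each summand is entire of order 1 and 2 respectively (as in the single-exponential case). The order of a sum is at most the max of the orders, so ρ ≤ 2. For the lower bound: on |z|=r choose arg z so that -5z^2 is real positive; then |e^{-5z^2}| = e^{5r^2} while |e^{-1z}| ≤ e^{1r^1} = o(e^{5r^2}). So |f| ≥ e^{5r^2}(1 − o(1)) and ρ ≥ 2. Hence ρ = max(1, 2) = 2.
Therefore ρ = 2.

Order ρ = 2.


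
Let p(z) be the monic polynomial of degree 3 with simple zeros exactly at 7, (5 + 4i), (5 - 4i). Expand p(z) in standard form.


The polynomial is p(z) = ∏_{α ∈ S} (z − α), where S = {7, (5 + 4i), (5 - 4i)}.
Expanding the product yields: p(z) = z^3 -17·z^2 + 111·z -287.
Note conjugate pairs combine to real quadratics: (z − (5+4i))(z − (5−4i)) = z² − 10z + 41.
The resulting polynomial has degree 3 and real coefficients as required.

p(z) = z^3 -17·z^2 + 111·z -287.


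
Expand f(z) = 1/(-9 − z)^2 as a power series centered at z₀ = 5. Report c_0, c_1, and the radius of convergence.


Let w = z − z₀, so z = z₀ + w.
Then -9 − z = -9 − (z₀ + w) = (-9 − z₀) − w = -14 − w.
f(z) = 1/(-14 − w)^2 = (1/(-14)^2) · (1 − w/(-14))^{−2}.
By the binomial series (1−u)^{−2} = Σ_{n≥0} C(n+1, 1) u^n for |u|<1, with u = w/(-14):
  c_n = C(n+1, 1) / (-14)^(n+2).
  c_0 = 1/(-14)^2 = 1/196.
  c_1 = 2/(-14)^3 = -1/1372.
The series is valid for |w/d| < 1, i.e. |z − z₀| < |d|.
Radius of convergence: R = |-9 − z₀| = |-14| = 14 (distance from z₀ to the singularity z = -9).

c_0 = 1/196, c_1 = -1/1372; R = 14.


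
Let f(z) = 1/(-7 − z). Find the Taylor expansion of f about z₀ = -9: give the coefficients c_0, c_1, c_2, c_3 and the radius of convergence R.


Let w = z − z₀, so z = z₀ + w.
Then -7 − z = -7 − (z₀ + w) = (-7 − z₀) − w = 2 − w.
f(z) = 1/(2 − w) = (1/(2)) · 1/(1 − w/(2)) = Σ_{n≥0} w^n / (2)^(n+1).
So c_n = 1/(2)^(n+1):
  c_0 = 1/(2)^1 = 1/2.
  c_1 = 1/(2)^2 = 1/4.
  c_2 = 1/(2)^3 = 1/8.
  c_3 = 1/(2)^4 = 1/16.
The series is valid for |w/d| < 1, i.e. |z − z₀| < |d|.
Radius of convergence: R = |-7 − z₀| = |2| = 2 (distance from z₀ to the singularity z = -7).

c_0 = 1/2, c_1 = 1/4, c_2 = 1/8, c_3 = 1/16; R = 2.


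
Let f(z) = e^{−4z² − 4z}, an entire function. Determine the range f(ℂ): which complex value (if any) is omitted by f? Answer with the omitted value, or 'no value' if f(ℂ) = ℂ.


Little Picard bounds the complement of f(ℂ) to at most one point.
The exponent g(z) = −4z² − 4z is a nonconstant polynomial, hence surjective onto ℂ. So e^{g(z)} takes every value in {e^w : w ∈ ℂ} = ℂ ∖ {0}. Adding 0 shifts the range to ℂ ∖ {0}. f omits exactly 0.

Omitted value: 0.


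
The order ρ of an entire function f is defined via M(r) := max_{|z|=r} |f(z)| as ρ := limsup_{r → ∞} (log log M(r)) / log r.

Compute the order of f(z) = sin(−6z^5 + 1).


Write sin(w) = (e^{iw} ± e^{−iw})/(2 or 2i), so |sin(w)| ≤ e^{|w|}. With w = −6z^5 + 1, |w| ≤ 6r^5 + 1 on |z|=r, giving M(r) ≤ e^{6r^5 + 1} and ρ ≤ 5. For the lower bound, choose z on |z|=r with -6z^5 purely imaginary of modulus 6r^5; then |sin(−6z^5 + 1)| grows like e^{6r^5}/2, so ρ ≥ 5. Hence ρ = 5.
Therefore ρ = 5.

Order ρ = 5.


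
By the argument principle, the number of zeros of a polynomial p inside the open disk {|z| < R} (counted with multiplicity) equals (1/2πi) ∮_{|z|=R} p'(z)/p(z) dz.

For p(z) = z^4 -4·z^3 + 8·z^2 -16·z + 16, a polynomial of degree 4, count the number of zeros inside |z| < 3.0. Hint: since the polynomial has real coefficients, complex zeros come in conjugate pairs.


The zeros of p are: 2, 2, (0 + 2i), (0 - 2i).
Their magnitudes are: 2, 2, 2, 2.
Zeros with |z| < R = 3.0: 2, 2, (0 + 2i), (0 - 2i).
Count = 4.
By the argument principle, (1/2πi) ∮_{|z|=R} p'(z)/p(z) dz equals exactly this count.

Number of zeros inside |z| < 3.0: 4.


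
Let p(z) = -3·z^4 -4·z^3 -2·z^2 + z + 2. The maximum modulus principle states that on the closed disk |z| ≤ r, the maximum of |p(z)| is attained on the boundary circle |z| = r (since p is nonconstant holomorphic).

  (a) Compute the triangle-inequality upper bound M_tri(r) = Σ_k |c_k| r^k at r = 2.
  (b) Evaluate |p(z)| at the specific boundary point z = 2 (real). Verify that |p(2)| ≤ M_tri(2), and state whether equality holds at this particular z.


Coefficients: c_0 = 2, c_1 = 1, c_2 = -2, c_3 = -4, c_4 = -3. Radius r = 2.
Part (a). Triangle bound: M_tri(r) = Σ_k |c_k| r^k
  = |2|·2^0 + |1|·2^1 + |-2|·2^2 + |-4|·2^3 + |-3|·2^4
  = 2 + 2 + 8 + 32 + 48 = 92.
This bounds M(r) := max_{|z|=r} |p(z)| from above; equality holds iff all terms c_k z^k can be made to align in phase at a single z on |z|=r.
Part (b). At z = 2 (real, on the circle |z| = r):
  p(2) = (2)·2^0 + (1)·2^1 + (-2)·2^2 + (-4)·2^3 + (-3)·2^4 = -84.
  |p(2)| = 84.
Check: |p(2)| = 84 ≤ 92 = M_tri(2). ✓ Equality does not hold at z = 2 (the coefficients have mixed signs, so the terms do not all align in phase there).

M_tri(2) = 92; |p(2)| = 84; equality at z=2: no.


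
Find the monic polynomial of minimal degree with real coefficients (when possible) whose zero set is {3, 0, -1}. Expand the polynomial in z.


The polynomial is p(z) = ∏_{α ∈ S} (z − α), where S = {3, 0, -1}.
Expanding the product yields: p(z) = z^3 -2·z^2 -3·z.
The resulting polynomial has degree 3 and real coefficients as required.

p(z) = z^3 -2·z^2 -3·z.


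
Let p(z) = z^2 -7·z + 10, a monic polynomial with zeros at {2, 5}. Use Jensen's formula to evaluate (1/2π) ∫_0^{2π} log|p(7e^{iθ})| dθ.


Zeros: 2, 5; r = 7.
Inside |z| < r: 2, 5. Outside (|z| ≥ r): ∅.
p(0) = 10, so log|p(0)| = log(10) = 2.3026.
Apply Jensen: I(r) = log|p(0)| + Σ_k log(r/|z_k|), summed over zeros inside |z| < r.
  log(r/|z_k|) for z_k = 2: log(7/2) = 1.2528
  log(r/|z_k|) for z_k = 5: log(7/5) = 0.3365
Sum over inside zeros: 1.5892.
I(r) = log|p(0)| + (inside sum) = 2.3026 + 1.5892 = 3.8918.
Closed form (all zeros inside, monic): I(r) = n·log(r) = 2·log(7) = 3.8918. ✓

I(r) ≈ 3.8918.


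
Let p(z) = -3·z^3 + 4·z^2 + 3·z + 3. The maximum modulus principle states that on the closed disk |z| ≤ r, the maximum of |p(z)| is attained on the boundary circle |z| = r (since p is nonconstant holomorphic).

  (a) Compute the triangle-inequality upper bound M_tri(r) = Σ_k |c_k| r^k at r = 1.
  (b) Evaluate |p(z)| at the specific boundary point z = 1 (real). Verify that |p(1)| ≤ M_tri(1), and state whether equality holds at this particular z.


Coefficients: c_0 = 3, c_1 = 3, c_2 = 4, c_3 = -3. Radius r = 1.
Part (a). Triangle bound: M_tri(r) = Σ_k |c_k| r^k
  = |3|·1^0 + |3|·1^1 + |4|·1^2 + |-3|·1^3
  = 3 + 3 + 4 + 3 = 13.
This bounds M(r) := max_{|z|=r} |p(z)| from above; equality holds iff all terms c_k z^k can be made to align in phase at a single z on |z|=r.
Part (b). At z = 1 (real, on the circle |z| = r):
  p(1) = (3)·1^0 + (3)·1^1 + (4)·1^2 + (-3)·1^3 = 7.
  |p(1)| = 7.
Check: |p(1)| = 7 ≤ 13 = M_tri(1). ✓ Equality does not hold at z = 1 (the coefficients have mixed signs, so the terms do not all align in phase there).

M_tri(1) = 13; |p(1)| = 7; equality at z=1: no.


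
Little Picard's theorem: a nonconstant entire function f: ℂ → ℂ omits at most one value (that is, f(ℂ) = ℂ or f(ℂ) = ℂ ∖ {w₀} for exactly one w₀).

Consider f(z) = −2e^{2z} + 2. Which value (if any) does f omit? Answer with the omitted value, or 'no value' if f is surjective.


Little Picard bounds the complement of f(ℂ) to at most one point.
e^{2z} is never zero on ℂ, so -2·e^{2z} takes every value in ℂ ∖ {0}. Adding 2 shifts the range to ℂ ∖ {2}. Thus f omits exactly the value 2.

Omitted value: 2.


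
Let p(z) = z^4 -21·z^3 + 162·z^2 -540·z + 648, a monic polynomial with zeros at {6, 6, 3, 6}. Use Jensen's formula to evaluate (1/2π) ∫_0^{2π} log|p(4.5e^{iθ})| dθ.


Zeros: 3, 6, 6, 6; r = 4.5.
Inside |z| < r: 3. Outside (|z| ≥ r): 6, 6, 6.
p(0) = 648, so log|p(0)| = log(648) = 6.4739.
Apply Jensen: I(r) = log|p(0)| + Σ_k log(r/|z_k|), summed over zeros inside |z| < r.
  log(r/|z_k|) for z_k = 3: log(4.5/3) = 0.4055
  Outside zeros (6, 6, 6) contribute nothing to the Jensen sum.
Sum over inside zeros: 0.4055.
I(r) = log|p(0)| + (inside sum) = 6.4739 + 0.4055 = 6.8794.
Note: since some zeros are outside |z| ≤ r, the simplified n·log(r) form does NOT apply — only the inside zeros contribute.

I(r) ≈ 6.8794.


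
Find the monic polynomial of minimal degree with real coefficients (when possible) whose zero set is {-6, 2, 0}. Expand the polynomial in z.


The polynomial is p(z) = ∏_{α ∈ S} (z − α), where S = {-6, 2, 0}.
Expanding the product yields: p(z) = z^3 + 4·z^2 -12·z.
The resulting polynomial has degree 3 and real coefficients as required.

p(z) = z^3 + 4·z^2 -12·z.


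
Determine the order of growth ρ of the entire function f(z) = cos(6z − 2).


cos(w) is a linear combination of e^{iw} and e^{−iw} (or e^w, e^{−w} in the hyperbolic case), so |cos(w)| ≤ e^{|w|}. With w = 6z − 2, |w| ≤ 6|z| + 2 = 6r + 2 on |z| = r, giving M(r) ≤ e^{6r + 2}, so ρ ≤ 1. On a suitable ray (z = it for sin/cos; z = t for sinh/cosh, t real → ∞), |cos(6z − 2)| grows like e^{6|t|}/2, so ρ ≥ 1. Hence ρ = 1.
Therefore ρ = 1.

Order ρ = 1.


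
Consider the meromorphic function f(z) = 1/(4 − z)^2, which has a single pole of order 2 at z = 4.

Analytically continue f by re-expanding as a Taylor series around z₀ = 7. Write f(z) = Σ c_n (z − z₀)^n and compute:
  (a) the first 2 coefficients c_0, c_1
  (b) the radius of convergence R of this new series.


Let w = z − z₀, so z = z₀ + w.
Then 4 − z = 4 − (z₀ + w) = (4 − z₀) − w = -3 − w.
f(z) = 1/(-3 − w)^2 = (1/(-3)^2) · (1 − w/(-3))^{−2}.
By the binomial series (1−u)^{−2} = Σ_{n≥0} C(n+1, 1) u^n for |u|<1, with u = w/(-3):
  c_n = C(n+1, 1) / (-3)^(n+2).
  c_0 = 1/(-3)^2 = 1/9.
  c_1 = 2/(-3)^3 = -2/27.
The series is valid for |w/d| < 1, i.e. |z − z₀| < |d|.
Radius of convergence: R = |4 − z₀| = |-3| = 3 (distance from z₀ to the singularity z = 4).

c_0 = 1/9, c_1 = -2/27; R = 3.


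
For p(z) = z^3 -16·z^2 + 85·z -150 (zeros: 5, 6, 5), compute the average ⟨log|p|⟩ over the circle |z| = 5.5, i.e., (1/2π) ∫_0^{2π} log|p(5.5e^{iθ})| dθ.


Zeros: 5, 5, 6; r = 5.5.
Inside |z| < r: 5, 5. Outside (|z| ≥ r): 6.
p(0) = -150, so log|p(0)| = log(150) = 5.0106.
Apply Jensen: I(r) = log|p(0)| + Σ_k log(r/|z_k|), summed over zeros inside |z| < r.
  log(r/|z_k|) for z_k = 5: log(5.5/5) = 0.0953
  log(r/|z_k|) for z_k = 5: log(5.5/5) = 0.0953
  Outside zeros (6) contribute nothing to the Jensen sum.
Sum over inside zeros: 0.1906.
I(r) = log|p(0)| + (inside sum) = 5.0106 + 0.1906 = 5.2013.
Note: since some zeros are outside |z| ≤ r, the simplified n·log(r) form does NOT apply — only the inside zeros contribute.

I(r) ≈ 5.2013.


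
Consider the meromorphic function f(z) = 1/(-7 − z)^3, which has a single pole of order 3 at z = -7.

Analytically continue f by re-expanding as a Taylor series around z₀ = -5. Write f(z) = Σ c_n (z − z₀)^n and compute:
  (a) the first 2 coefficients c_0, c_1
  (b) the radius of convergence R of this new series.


Let w = z − z₀, so z = z₀ + w.
Then -7 − z = -7 − (z₀ + w) = (-7 − z₀) − w = -2 − w.
f(z) = 1/(-2 − w)^3 = (1/(-2)^3) · (1 − w/(-2))^{−3}.
By the binomial series (1−u)^{−3} = Σ_{n≥0} C(n+2, 2) u^n for |u|<1, with u = w/(-2):
  c_n = C(n+2, 2) / (-2)^(n+3).
  c_0 = 1/(-2)^3 = -1/8.
  c_1 = 3/(-2)^4 = 3/16.
The series is valid for |w/d| < 1, i.e. |z − z₀| < |d|.
Radius of convergence: R = |-7 − z₀| = |-2| = 2 (distance from z₀ to the singularity z = -7).

c_0 = -1/8, c_1 = 3/16; R = 2.


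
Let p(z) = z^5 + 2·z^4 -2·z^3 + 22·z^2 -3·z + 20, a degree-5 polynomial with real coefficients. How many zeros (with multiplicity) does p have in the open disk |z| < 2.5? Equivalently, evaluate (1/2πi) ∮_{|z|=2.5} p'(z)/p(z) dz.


The zeros of p are: -4, (0 + 1i), (0 - 1i), (1 + 2i), (1 - 2i).
Their magnitudes are: 4, 1, 1, 2.236, 2.236.
Zeros with |z| < R = 2.5: (0 + 1i), (0 - 1i), (1 + 2i), (1 - 2i).
Count = 4.
By the argument principle, (1/2πi) ∮_{|z|=R} p'(z)/p(z) dz equals exactly this count.

Number of zeros inside |z| < 2.5: 4.


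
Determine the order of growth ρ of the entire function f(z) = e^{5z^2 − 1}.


|e^{5z^2 − 1}| = e^{Re(5·z^2) + -1} ≤ e^{5|z|^2 + -1} = e^{5r^2 + -1} on |z| = r, so ρ ≤ 2. Choosing z on |z|=r so that 5·z^2 is real positive (always possible by picking arg z appropriately) gives |f(z)| = e^{5r^2 + -1}, matching the bound. The additive constant -1 does not affect log log M(r) ~ 2·log r. Hence ρ = 2.
Therefore ρ = 2.

Order ρ = 2.


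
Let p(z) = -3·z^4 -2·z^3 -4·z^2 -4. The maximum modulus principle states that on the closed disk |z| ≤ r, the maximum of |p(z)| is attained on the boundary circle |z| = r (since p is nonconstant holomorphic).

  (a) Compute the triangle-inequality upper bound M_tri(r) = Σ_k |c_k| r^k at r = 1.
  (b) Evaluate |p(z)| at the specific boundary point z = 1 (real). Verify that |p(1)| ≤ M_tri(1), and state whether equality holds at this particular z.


Coefficients: c_0 = -4, c_1 = 0, c_2 = -4, c_3 = -2, c_4 = -3. Radius r = 1.
Part (a). Triangle bound: M_tri(r) = Σ_k |c_k| r^k
  = |-4|·1^0 + |0|·1^1 + |-4|·1^2 + |-2|·1^3 + |-3|·1^4
  = 4 + 0 + 4 + 2 + 3 = 13.
This bounds M(r) := max_{|z|=r} |p(z)| from above; equality holds iff all terms c_k z^k can be made to align in phase at a single z on |z|=r.
Part (b). At z = 1 (real, on the circle |z| = r):
  p(1) = (-4)·1^0 + (0)·1^1 + (-4)·1^2 + (-2)·1^3 + (-3)·1^4 = -13.
  |p(1)| = 13.
Since all nonzero coefficients share the same sign, |p(1)| = 13 = M_tri(1); the triangle bound is attained at z = 1, so in fact M(r) = 13.

M_tri(1) = 13; |p(1)| = 13; equality at z=1: yes.
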